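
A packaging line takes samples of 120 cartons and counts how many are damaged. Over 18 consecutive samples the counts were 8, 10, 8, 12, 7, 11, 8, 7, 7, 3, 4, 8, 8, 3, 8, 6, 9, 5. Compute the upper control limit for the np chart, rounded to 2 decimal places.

15.21

p̄ = Σdᵢ / (k·n) = 132 / (18 × 120) = 0.06111
UCL = np̄ + 3·√(np̄(1−p̄)) = 7.3333 + 3 × √(7.3333×0.93889) = 7.3333 + 3 × 2.6240 = 15.2052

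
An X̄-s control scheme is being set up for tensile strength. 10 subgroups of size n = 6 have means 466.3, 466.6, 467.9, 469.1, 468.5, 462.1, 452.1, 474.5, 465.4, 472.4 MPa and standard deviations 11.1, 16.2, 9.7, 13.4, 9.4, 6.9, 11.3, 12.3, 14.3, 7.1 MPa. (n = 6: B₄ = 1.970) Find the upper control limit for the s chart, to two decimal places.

s̄ = (11.1 + 16.2 + 9.7 + 13.4 + 9.4 + 6.9 + 11.3 + 12.3 + 14.3 + 7.1) / 10 = 11.1700
UCL_s = B₄·s̄ = 1.970 × 11.1700 = 22.0049

22.00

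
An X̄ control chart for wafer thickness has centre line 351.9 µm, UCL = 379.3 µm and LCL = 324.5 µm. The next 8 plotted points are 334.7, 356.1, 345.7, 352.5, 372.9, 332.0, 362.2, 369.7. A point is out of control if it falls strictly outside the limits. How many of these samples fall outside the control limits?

0

All 8 points lie within [324.5, 379.3].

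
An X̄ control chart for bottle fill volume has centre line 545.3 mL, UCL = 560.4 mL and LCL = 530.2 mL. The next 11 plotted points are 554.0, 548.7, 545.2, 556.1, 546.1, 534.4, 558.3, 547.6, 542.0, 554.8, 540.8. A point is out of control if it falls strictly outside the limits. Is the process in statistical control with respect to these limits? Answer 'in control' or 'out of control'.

in control

All 11 points lie within [530.2, 560.4].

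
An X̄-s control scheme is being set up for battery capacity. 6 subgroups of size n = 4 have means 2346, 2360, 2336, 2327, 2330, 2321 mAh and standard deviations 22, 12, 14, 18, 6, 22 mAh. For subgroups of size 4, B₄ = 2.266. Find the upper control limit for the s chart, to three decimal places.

s̄ = (22 + 12 + 14 + 18 + 6 + 22) / 6 = 15.6667
UCL_s = B₄·s̄ = 2.266 × 15.6667 = 35.5007

35.501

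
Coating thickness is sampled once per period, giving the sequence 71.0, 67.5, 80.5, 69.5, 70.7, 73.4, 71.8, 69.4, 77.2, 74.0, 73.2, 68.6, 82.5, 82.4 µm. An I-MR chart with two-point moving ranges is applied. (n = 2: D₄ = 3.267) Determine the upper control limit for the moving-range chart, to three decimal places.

Moving ranges: 3.5, 13.0, 11.0, 1.2, 2.7, 1.6, 2.4, 7.8, 3.2, 0.8, 4.6, 13.9, 0.1; M̄R̄ = 65.8000 / 13 = 5.0615
UCL_MR = D₄·M̄R̄ = 3.267 × 5.0615 = 16.5360

16.536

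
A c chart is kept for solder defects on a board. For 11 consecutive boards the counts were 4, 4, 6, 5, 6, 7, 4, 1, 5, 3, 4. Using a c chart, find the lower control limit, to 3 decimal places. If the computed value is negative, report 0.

0.000

c̄ = (4 + 4 + 6 + 5 + 6 + 7 + 4 + 1 + 5 + 3 + 4) / 11 = 49 / 11 = 4.4545
LCL = c̄ − 3√c̄ = 4.4545 − 3 × 2.1106 = -1.8772 → 0 (cannot be negative)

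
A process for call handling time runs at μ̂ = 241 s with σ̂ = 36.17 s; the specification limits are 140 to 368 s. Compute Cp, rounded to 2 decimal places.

1.05

Cp = (USL − LSL) / (6σ̂) = (368 − 140) / (6 × 36.17) = 228.0000 / 217.0200 = 1.0506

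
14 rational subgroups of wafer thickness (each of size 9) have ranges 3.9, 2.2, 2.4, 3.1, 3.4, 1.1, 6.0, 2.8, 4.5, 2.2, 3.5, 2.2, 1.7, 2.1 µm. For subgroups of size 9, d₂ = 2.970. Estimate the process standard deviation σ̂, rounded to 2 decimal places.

0.99

R̄ = (3.9 + 2.2 + 2.4 + 3.1 + 3.4 + 1.1 + 6.0 + 2.8 + 4.5 + 2.2 + 3.5 + 2.2 + 1.7 + 2.1) / 14 = 2.9357
σ̂ = R̄ / d₂ = 2.9357 / 2.970 = 0.9885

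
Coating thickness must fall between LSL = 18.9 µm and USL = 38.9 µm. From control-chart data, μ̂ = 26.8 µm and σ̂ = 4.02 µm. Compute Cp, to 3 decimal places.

0.829

Cp = (USL − LSL) / (6σ̂) = (38.9 − 18.9) / (6 × 4.02) = 20.0000 / 24.1200 = 0.8292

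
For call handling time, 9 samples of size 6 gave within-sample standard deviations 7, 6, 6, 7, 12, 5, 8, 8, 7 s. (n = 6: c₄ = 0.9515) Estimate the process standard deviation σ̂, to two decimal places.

s̄ = (7 + 6 + 6 + 7 + 12 + 5 + 8 + 8 + 7) / 9 = 7.3333
σ̂ = s̄ / c₄ = 7.3333 / 0.9515 = 7.7071

7.71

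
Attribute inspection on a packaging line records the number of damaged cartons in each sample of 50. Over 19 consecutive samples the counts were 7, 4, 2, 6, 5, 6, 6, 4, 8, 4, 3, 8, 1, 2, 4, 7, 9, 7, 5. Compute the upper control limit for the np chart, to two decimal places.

p̄ = Σdᵢ / (k·n) = 98 / (19 × 50) = 0.10316
UCL = np̄ + 3·√(np̄(1−p̄)) = 5.1579 + 3 × √(5.1579×0.89684) = 5.1579 + 3 × 2.1508 = 11.6102

11.61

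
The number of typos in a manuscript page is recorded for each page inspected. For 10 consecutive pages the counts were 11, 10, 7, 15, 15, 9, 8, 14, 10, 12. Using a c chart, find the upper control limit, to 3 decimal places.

21.095

c̄ = (11 + 10 + 7 + 15 + 15 + 9 + 8 + 14 + 10 + 12) / 10 = 111 / 10 = 11.1000
UCL = c̄ + 3√c̄ = 11.1000 + 3 × √11.1000 = 11.1000 + 3 × 3.3317 = 21.0950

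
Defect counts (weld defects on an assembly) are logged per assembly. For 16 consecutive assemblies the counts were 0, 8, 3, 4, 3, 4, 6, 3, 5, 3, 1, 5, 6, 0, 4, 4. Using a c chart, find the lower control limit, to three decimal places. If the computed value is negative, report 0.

0.000

c̄ = (0 + 8 + 3 + 4 + 3 + 4 + 6 + 3 + 5 + 3 + 1 + 5 + 6 + 0 + 4 + 4) / 16 = 59 / 16 = 3.6875
LCL = c̄ − 3√c̄ = 3.6875 − 3 × 1.9203 = -2.0734 → 0 (cannot be negative)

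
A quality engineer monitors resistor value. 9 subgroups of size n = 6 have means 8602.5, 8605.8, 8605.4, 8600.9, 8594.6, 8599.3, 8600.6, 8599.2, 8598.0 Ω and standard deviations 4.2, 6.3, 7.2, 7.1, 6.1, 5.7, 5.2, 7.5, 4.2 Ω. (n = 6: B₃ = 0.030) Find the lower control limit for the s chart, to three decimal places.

s̄ = (4.2 + 6.3 + 7.2 + 7.1 + 6.1 + 5.7 + 5.2 + 7.5 + 4.2) / 9 = 5.9444
LCL_s = B₃·s̄ = 0.030 × 5.9444 = 0.1783

0.178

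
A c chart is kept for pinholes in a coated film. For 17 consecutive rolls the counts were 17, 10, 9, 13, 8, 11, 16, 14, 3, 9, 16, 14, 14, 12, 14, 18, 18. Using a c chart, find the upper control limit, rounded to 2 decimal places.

c̄ = (17 + 10 + 9 + 13 + 8 + 11 + 16 + 14 + 3 + 9 + 16 + 14 + 14 + 12 + 14 + 18 + 18) / 17 = 216 / 17 = 12.7059
UCL = c̄ + 3√c̄ = 12.7059 + 3 × √12.7059 = 12.7059 + 3 × 3.5645 = 23.3995

23.40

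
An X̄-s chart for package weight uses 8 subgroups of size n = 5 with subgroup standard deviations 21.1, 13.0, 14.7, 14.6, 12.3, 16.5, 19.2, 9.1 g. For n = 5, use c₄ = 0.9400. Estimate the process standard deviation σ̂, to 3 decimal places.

16.024

s̄ = (21.1 + 13.0 + 14.7 + 14.6 + 12.3 + 16.5 + 19.2 + 9.1) / 8 = 15.0625
σ̂ = s̄ / c₄ = 15.0625 / 0.9400 = 16.0239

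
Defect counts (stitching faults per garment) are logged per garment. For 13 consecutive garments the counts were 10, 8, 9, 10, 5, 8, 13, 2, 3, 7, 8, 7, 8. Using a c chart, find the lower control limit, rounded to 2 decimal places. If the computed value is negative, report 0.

0.00

c̄ = (10 + 8 + 9 + 10 + 5 + 8 + 13 + 2 + 3 + 7 + 8 + 7 + 8) / 13 = 98 / 13 = 7.5385
LCL = c̄ − 3√c̄ = 7.5385 − 3 × 2.7456 = -0.6984 → 0 (cannot be negative)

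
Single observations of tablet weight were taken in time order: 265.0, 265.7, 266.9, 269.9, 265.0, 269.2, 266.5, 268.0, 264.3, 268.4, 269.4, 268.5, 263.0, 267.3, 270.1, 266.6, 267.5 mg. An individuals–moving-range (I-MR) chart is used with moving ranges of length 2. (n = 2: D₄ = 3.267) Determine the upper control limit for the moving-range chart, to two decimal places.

Moving ranges: 0.7, 1.2, 3.0, 4.9, 4.2, 2.7, 1.5, 3.7, 4.1, 1.0, 0.9, 5.5, 4.3, 2.8, 3.5, 0.9; M̄R̄ = 44.9000 / 16 = 2.8062
UCL_MR = D₄·M̄R̄ = 3.267 × 2.8062 = 9.1680

9.17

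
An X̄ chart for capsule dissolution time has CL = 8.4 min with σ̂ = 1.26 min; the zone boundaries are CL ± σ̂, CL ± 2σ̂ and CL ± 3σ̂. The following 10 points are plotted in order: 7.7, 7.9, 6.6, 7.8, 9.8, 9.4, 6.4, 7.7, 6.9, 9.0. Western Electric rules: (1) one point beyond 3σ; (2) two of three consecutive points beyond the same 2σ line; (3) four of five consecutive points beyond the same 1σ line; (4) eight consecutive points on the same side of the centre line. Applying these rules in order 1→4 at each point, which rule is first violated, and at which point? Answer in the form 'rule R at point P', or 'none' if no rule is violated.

Zone of each point (C = within 1σ̂, B = 1σ̂–2σ̂, A = 2σ̂–3σ̂, * = beyond 3σ̂; sign = side of CL): 1:-C, 2:-C, 3:-B, 4:-C, 5:+B, 6:+C, 7:-B, 8:-C, 9:-B, 10:+C
No rule fires across all 10 points.

none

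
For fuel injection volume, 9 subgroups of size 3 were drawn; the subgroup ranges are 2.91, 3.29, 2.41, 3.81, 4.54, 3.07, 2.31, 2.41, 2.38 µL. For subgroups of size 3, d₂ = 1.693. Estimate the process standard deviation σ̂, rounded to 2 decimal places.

R̄ = (2.91 + 3.29 + 2.41 + 3.81 + 4.54 + 3.07 + 2.31 + 2.41 + 2.38) / 9 = 3.0144
σ̂ = R̄ / d₂ = 3.0144 / 1.693 = 1.7805

1.78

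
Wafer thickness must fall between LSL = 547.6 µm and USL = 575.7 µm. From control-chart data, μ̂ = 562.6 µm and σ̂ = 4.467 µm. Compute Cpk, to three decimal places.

0.978

Cpu = (USL − μ̂) / (3σ̂) = (575.7 − 562.6) / (3 × 4.467) = 0.9775; Cpl = (μ̂ − LSL) / (3σ̂) = (562.6 − 547.6) / (3 × 4.467) = 1.1193; Cpk = min(Cpu, Cpl) = 0.9775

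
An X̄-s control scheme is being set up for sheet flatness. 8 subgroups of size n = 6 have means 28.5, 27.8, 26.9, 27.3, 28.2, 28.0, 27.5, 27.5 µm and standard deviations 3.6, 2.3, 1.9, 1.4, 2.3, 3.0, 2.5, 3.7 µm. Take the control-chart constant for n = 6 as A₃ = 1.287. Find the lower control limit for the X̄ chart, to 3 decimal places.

24.382

X̄̄ = (28.5 + 27.8 + 26.9 + 27.3 + 28.2 + 28.0 + 27.5 + 27.5) / 8 = 27.7125
s̄ = (3.6 + 2.3 + 1.9 + 1.4 + 2.3 + 3.0 + 2.5 + 3.7) / 8 = 2.5875
LCL = X̄̄ − A₃·s̄ = 27.7125 − 1.287 × 2.5875 = 24.3824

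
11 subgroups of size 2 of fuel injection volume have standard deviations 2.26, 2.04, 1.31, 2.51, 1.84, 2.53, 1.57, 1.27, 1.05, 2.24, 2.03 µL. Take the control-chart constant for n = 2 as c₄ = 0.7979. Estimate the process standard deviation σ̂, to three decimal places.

2.353

s̄ = (2.26 + 2.04 + 1.31 + 2.51 + 1.84 + 2.53 + 1.57 + 1.27 + 1.05 + 2.24 + 2.03) / 11 = 1.8773
σ̂ = s̄ / c₄ = 1.8773 / 0.7979 = 2.3528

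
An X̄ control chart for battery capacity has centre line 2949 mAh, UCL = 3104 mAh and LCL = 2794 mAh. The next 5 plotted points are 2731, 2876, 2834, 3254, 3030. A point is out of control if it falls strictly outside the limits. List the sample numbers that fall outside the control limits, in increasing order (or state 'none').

Compare each point to [2794, 3104]: sample 1 = 2731 < LCL; sample 4 = 3254 > UCL.

1, 4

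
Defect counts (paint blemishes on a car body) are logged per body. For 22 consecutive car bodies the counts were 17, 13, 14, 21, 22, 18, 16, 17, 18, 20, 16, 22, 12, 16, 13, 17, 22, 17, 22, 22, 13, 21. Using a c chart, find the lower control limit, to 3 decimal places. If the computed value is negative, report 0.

5.067

c̄ = (17 + 13 + 14 + 21 + 22 + 18 + 16 + 17 + 18 + 20 + 16 + 22 + 12 + 16 + 13 + 17 + 22 + 17 + 22 + 22 + 13 + 21) / 22 = 389 / 22 = 17.6818
LCL = c̄ − 3√c̄ = 17.6818 − 3 × 4.2050 = 5.0669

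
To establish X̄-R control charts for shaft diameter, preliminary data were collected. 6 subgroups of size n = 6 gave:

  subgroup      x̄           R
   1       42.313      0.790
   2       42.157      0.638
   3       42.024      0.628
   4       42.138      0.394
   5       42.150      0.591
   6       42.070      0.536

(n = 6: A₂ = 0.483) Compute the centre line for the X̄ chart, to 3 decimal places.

X̄̄ = (42.313 + 42.157 + 42.024 + 42.138 + 42.150 + 42.070) / 6 = 252.8520 / 6 = 42.1420
CL = X̄̄ = 42.1420

42.142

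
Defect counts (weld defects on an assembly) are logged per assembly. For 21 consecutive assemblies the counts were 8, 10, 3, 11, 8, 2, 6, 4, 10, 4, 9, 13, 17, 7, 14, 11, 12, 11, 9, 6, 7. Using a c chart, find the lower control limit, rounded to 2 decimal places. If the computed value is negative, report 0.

0.00

c̄ = (8 + 10 + 3 + 11 + 8 + 2 + 6 + 4 + 10 + 4 + 9 + 13 + 17 + 7 + 14 + 11 + 12 + 11 + 9 + 6 + 7) / 21 = 182 / 21 = 8.6667
LCL = c̄ − 3√c̄ = 8.6667 − 3 × 2.9439 = -0.1651 → 0 (cannot be negative)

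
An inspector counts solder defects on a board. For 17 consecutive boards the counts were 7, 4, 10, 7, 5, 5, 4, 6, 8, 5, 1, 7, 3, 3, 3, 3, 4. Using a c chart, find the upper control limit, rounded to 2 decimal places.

c̄ = (7 + 4 + 10 + 7 + 5 + 5 + 4 + 6 + 8 + 5 + 1 + 7 + 3 + 3 + 3 + 3 + 4) / 17 = 85 / 17 = 5.0000
UCL = c̄ + 3√c̄ = 5.0000 + 3 × √5.0000 = 5.0000 + 3 × 2.2361 = 11.7082

11.71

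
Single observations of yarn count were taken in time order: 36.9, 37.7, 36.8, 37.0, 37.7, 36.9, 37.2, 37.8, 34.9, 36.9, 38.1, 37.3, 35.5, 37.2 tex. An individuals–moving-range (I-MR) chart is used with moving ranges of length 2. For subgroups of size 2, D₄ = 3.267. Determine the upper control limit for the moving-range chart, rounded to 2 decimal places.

3.69

Moving ranges: 0.8, 0.9, 0.2, 0.7, 0.8, 0.3, 0.6, 2.9, 2.0, 1.2, 0.8, 1.8, 1.7; M̄R̄ = 14.7000 / 13 = 1.1308
UCL_MR = D₄·M̄R̄ = 3.267 × 1.1308 = 3.6942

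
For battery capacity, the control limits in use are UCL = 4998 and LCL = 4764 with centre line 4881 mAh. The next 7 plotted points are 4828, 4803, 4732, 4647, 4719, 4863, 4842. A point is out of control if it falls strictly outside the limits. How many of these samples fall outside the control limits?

3

Compare each point to [4764, 4998]: sample 3 = 4732 < LCL; sample 4 = 4647 < LCL; sample 5 = 4719 < LCL.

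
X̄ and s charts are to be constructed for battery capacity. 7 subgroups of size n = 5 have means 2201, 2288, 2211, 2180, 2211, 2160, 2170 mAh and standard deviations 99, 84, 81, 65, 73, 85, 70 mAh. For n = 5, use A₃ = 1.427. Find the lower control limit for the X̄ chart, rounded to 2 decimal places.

2089.45

X̄̄ = (2201 + 2288 + 2211 + 2180 + 2211 + 2160 + 2170) / 7 = 2203.0000
s̄ = (99 + 84 + 81 + 65 + 73 + 85 + 70) / 7 = 79.5714
LCL = X̄̄ − A₃·s̄ = 2203.0000 − 1.427 × 79.5714 = 2089.4516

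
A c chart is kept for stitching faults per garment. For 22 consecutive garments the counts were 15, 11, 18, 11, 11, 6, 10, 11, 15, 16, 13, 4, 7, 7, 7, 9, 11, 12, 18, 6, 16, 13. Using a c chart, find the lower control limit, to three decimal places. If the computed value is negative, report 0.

1.175

c̄ = (15 + 11 + 18 + 11 + 11 + 6 + 10 + 11 + 15 + 16 + 13 + 4 + 7 + 7 + 7 + 9 + 11 + 12 + 18 + 6 + 16 + 13) / 22 = 247 / 22 = 11.2273
LCL = c̄ − 3√c̄ = 11.2273 − 3 × 3.3507 = 1.1751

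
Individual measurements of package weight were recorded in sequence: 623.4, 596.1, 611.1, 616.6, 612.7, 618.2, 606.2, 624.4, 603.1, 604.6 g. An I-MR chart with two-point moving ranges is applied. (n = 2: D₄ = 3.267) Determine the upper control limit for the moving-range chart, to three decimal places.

Moving ranges: 27.3, 15.0, 5.5, 3.9, 5.5, 12.0, 18.2, 21.3, 1.5; M̄R̄ = 110.2000 / 9 = 12.2444
UCL_MR = D₄·M̄R̄ = 3.267 × 12.2444 = 40.0026

40.003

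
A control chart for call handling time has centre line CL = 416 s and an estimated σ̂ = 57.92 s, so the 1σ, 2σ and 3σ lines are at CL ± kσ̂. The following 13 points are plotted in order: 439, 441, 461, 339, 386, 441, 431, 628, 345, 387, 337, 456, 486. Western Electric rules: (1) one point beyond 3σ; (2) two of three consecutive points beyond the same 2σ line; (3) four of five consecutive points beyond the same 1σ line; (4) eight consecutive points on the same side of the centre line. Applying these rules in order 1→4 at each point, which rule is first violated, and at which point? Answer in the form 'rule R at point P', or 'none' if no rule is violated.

Zone of each point (C = within 1σ̂, B = 1σ̂–2σ̂, A = 2σ̂–3σ̂, * = beyond 3σ̂; sign = side of CL): 1:+C, 2:+C, 3:+C, 4:-B, 5:-C, 6:+C, 7:+C, 8:+*, 9:-B, 10:-C, 11:-B, 12:+C, 13:+B
Rule 1 (one point beyond the 3σ limits) is satisfied at point 8.

rule 1 at point 8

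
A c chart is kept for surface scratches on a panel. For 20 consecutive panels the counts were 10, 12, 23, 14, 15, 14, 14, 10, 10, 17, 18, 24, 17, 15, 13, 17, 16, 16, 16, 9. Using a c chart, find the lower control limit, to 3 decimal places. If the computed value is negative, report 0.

3.381

c̄ = (10 + 12 + 23 + 14 + 15 + 14 + 14 + 10 + 10 + 17 + 18 + 24 + 17 + 15 + 13 + 17 + 16 + 16 + 16 + 9) / 20 = 300 / 20 = 15.0000
LCL = c̄ − 3√c̄ = 15.0000 − 3 × 3.8730 = 3.3810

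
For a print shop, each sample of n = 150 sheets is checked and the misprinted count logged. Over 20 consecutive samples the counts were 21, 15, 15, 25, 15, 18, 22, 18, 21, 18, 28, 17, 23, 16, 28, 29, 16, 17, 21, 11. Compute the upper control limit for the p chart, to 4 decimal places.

0.2141

p̄ = Σdᵢ / (k·n) = 394 / (20 × 150) = 0.13133
UCL = p̄ + 3·√(p̄(1−p̄)/n) = 0.13133 + 3 × √(0.13133×0.86867/150) = 0.13133 + 3 × 0.02758 = 0.21407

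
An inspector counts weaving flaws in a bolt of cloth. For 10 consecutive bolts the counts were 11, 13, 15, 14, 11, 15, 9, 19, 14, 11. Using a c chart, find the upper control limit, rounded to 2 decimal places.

c̄ = (11 + 13 + 15 + 14 + 11 + 15 + 9 + 19 + 14 + 11) / 10 = 132 / 10 = 13.2000
UCL = c̄ + 3√c̄ = 13.2000 + 3 × √13.2000 = 13.2000 + 3 × 3.6332 = 24.0995

24.10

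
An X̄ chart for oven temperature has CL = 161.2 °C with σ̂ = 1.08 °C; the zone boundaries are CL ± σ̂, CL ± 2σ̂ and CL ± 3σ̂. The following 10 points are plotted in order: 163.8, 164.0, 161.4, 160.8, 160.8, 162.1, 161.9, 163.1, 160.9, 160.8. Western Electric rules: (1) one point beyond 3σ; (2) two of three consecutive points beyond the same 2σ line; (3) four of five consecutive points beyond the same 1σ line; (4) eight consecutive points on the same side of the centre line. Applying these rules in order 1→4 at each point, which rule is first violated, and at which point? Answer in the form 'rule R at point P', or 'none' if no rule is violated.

rule 2 at point 2

Zone of each point (C = within 1σ̂, B = 1σ̂–2σ̂, A = 2σ̂–3σ̂, * = beyond 3σ̂; sign = side of CL): 1:+A, 2:+A, 3:+C, 4:-C, 5:-C, 6:+C, 7:+C, 8:+B, 9:-C, 10:-C
Rule 2 (two of three consecutive points beyond the same 2σ limit) is satisfied at point 2.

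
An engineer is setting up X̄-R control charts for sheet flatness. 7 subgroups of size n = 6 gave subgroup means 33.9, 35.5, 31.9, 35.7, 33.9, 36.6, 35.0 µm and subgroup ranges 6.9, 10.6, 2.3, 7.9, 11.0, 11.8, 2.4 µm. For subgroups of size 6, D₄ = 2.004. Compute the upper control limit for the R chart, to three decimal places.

15.145

R̄ = (6.9 + 10.6 + 2.3 + 7.9 + 11.0 + 11.8 + 2.4) / 7 = 52.9000 / 7 = 7.5571
UCL_R = D₄·R̄ = 2.004 × 7.5571 = 15.1445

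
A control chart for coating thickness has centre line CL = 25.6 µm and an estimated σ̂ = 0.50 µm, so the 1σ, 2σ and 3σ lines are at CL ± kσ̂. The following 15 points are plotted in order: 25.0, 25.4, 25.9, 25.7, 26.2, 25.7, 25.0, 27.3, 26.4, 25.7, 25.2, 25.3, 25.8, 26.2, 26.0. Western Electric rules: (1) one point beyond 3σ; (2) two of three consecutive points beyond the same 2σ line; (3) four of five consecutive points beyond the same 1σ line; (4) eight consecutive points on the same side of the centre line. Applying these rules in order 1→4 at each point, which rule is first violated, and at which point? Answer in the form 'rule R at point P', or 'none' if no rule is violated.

Zone of each point (C = within 1σ̂, B = 1σ̂–2σ̂, A = 2σ̂–3σ̂, * = beyond 3σ̂; sign = side of CL): 1:-B, 2:-C, 3:+C, 4:+C, 5:+B, 6:+C, 7:-B, 8:+*, 9:+B, 10:+C, 11:-C, 12:-C, 13:+C, 14:+B, 15:+C
Rule 1 (one point beyond the 3σ limits) is satisfied at point 8.

rule 1 at point 8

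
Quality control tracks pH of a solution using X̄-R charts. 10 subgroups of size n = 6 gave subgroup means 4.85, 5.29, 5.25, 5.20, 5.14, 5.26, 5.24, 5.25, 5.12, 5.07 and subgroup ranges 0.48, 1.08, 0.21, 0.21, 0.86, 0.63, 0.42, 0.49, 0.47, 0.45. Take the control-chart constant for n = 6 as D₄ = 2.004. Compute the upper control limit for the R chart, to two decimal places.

1.06

R̄ = (0.48 + 1.08 + 0.21 + 0.21 + 0.86 + 0.63 + 0.42 + 0.49 + 0.47 + 0.45) / 10 = 5.3000 / 10 = 0.5300
UCL_R = D₄·R̄ = 2.004 × 0.5300 = 1.0621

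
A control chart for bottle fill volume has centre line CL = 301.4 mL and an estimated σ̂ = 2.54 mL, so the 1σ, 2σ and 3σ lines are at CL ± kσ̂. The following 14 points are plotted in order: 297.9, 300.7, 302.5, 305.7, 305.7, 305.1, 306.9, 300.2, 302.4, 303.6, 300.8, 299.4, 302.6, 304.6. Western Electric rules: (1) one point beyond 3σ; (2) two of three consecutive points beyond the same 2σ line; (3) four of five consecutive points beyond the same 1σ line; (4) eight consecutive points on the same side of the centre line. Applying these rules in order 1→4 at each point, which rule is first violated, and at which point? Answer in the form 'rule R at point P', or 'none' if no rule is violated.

rule 3 at point 7

Zone of each point (C = within 1σ̂, B = 1σ̂–2σ̂, A = 2σ̂–3σ̂, * = beyond 3σ̂; sign = side of CL): 1:-B, 2:-C, 3:+C, 4:+B, 5:+B, 6:+B, 7:+A, 8:-C, 9:+C, 10:+C, 11:-C, 12:-C, 13:+C, 14:+B
Rule 3 (four of five consecutive points beyond the same 1σ limit) is satisfied at point 7.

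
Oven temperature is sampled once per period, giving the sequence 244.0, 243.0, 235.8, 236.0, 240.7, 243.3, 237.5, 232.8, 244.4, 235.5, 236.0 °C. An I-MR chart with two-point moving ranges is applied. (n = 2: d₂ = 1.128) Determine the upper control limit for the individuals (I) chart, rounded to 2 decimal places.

X̄ = (244.0 + 243.0 + 235.8 + 236.0 + 240.7 + 243.3 + 237.5 + 232.8 + 244.4 + 235.5 + 236.0) / 11 = 239.0000
Moving ranges: 1.0, 7.2, 0.2, 4.7, 2.6, 5.8, 4.7, 11.6, 8.9, 0.5; M̄R̄ = 47.2000 / 10 = 4.7200
UCL = X̄ + 3·M̄R̄/d₂ = 239.0000 + 3 × 4.7200 / 1.128 = 251.5532

251.55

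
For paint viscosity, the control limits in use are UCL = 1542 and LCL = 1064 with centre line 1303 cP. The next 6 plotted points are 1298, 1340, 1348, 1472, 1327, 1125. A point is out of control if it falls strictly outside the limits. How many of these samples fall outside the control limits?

0

All 6 points lie within [1064, 1542].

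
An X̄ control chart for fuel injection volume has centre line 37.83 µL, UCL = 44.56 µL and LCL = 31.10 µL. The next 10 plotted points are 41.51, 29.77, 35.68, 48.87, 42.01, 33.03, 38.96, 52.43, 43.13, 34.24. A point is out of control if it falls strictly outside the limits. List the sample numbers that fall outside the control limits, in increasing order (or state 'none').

Compare each point to [31.10, 44.56]: sample 2 = 29.77 < LCL; sample 4 = 48.87 > UCL; sample 8 = 52.43 > UCL.

2, 4, 8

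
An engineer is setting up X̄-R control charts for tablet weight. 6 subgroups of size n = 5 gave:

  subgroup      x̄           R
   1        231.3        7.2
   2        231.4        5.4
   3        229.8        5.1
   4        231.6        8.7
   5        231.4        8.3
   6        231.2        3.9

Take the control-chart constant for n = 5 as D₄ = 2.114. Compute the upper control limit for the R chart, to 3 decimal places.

13.600

R̄ = (7.2 + 5.4 + 5.1 + 8.7 + 8.3 + 3.9) / 6 = 38.6000 / 6 = 6.4333
UCL_R = D₄·R̄ = 2.114 × 6.4333 = 13.6001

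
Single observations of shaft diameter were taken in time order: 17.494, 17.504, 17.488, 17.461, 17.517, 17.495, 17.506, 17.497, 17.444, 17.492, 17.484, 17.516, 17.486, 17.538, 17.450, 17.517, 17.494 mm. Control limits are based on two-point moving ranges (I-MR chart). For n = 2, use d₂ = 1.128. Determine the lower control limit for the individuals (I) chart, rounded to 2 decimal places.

X̄ = (17.494 + 17.504 + 17.488 + 17.461 + 17.517 + 17.495 + 17.506 + 17.497 + 17.444 + 17.492 + 17.484 + 17.516 + 17.486 + 17.538 + 17.450 + 17.517 + 17.494) / 17 = 17.4931
Moving ranges: 0.010, 0.016, 0.027, 0.056, 0.022, 0.011, 0.009, 0.053, 0.048, 0.008, 0.032, 0.030, 0.052, 0.088, 0.067, 0.023; M̄R̄ = 0.5520 / 16 = 0.0345
LCL = X̄ − 3·M̄R̄/d₂ = 17.4931 − 3 × 0.0345 / 1.128 = 17.4014

17.40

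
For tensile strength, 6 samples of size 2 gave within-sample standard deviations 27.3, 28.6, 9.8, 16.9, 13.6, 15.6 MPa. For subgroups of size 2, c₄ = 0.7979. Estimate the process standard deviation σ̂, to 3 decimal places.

23.353

s̄ = (27.3 + 28.6 + 9.8 + 16.9 + 13.6 + 15.6) / 6 = 18.6333
σ̂ = s̄ / c₄ = 18.6333 / 0.7979 = 23.3530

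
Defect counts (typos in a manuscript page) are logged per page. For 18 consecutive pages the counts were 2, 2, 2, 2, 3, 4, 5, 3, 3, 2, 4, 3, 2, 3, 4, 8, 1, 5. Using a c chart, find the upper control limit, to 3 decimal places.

c̄ = (2 + 2 + 2 + 2 + 3 + 4 + 5 + 3 + 3 + 2 + 4 + 3 + 2 + 3 + 4 + 8 + 1 + 5) / 18 = 58 / 18 = 3.2222
UCL = c̄ + 3√c̄ = 3.2222 + 3 × √3.2222 = 3.2222 + 3 × 1.7951 = 8.6074

8.607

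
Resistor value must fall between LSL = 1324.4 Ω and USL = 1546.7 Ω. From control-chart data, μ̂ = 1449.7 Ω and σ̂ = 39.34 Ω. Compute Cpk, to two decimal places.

0.82

Cpu = (USL − μ̂) / (3σ̂) = (1546.7 − 1449.7) / (3 × 39.34) = 0.8219; Cpl = (μ̂ − LSL) / (3σ̂) = (1449.7 − 1324.4) / (3 × 39.34) = 1.0617; Cpk = min(Cpu, Cpl) = 0.8219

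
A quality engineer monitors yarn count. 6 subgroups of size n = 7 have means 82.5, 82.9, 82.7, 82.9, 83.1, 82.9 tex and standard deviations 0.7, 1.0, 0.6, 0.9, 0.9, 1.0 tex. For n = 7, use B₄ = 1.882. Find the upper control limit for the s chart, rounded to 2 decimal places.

1.60

s̄ = (0.7 + 1.0 + 0.6 + 0.9 + 0.9 + 1.0) / 6 = 0.8500
UCL_s = B₄·s̄ = 1.882 × 0.8500 = 1.5997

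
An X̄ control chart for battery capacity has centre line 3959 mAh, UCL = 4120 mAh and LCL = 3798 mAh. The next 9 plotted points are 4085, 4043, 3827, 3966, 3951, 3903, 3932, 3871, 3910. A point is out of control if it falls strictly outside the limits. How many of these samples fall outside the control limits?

All 9 points lie within [3798, 4120].

0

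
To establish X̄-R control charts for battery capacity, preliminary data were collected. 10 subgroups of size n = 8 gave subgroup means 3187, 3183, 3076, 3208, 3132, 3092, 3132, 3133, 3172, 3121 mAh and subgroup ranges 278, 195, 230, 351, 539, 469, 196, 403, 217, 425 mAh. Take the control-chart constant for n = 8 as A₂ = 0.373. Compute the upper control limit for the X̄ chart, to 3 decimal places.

3266.802

X̄̄ = (3187 + 3183 + 3076 + 3208 + 3132 + 3092 + 3132 + 3133 + 3172 + 3121) / 10 = 31436.0000 / 10 = 3143.6000
R̄ = (278 + 195 + 230 + 351 + 539 + 469 + 196 + 403 + 217 + 425) / 10 = 3303.0000 / 10 = 330.3000
UCL = X̄̄ + A₂·R̄ = 3143.6000 + 0.373 × 330.3000 = 3266.8019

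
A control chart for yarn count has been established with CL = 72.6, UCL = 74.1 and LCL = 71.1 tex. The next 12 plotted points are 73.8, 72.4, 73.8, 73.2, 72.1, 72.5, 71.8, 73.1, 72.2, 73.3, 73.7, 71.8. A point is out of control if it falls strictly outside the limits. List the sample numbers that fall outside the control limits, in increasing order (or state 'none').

All 12 points lie within [71.1, 74.1].

none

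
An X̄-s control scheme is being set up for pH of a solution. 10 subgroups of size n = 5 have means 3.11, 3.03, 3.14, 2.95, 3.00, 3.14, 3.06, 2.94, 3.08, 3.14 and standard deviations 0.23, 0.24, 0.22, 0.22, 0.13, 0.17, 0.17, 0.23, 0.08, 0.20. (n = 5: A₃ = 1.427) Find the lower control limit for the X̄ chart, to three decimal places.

X̄̄ = (3.11 + 3.03 + 3.14 + 2.95 + 3.00 + 3.14 + 3.06 + 2.94 + 3.08 + 3.14) / 10 = 3.0590
s̄ = (0.23 + 0.24 + 0.22 + 0.22 + 0.13 + 0.17 + 0.17 + 0.23 + 0.08 + 0.20) / 10 = 0.1890
LCL = X̄̄ − A₃·s̄ = 3.0590 − 1.427 × 0.1890 = 2.7893

2.789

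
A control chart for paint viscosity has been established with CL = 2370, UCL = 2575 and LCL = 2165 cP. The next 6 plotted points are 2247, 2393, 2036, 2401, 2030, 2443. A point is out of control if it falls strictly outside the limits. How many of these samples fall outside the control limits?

2

Compare each point to [2165, 2575]: sample 3 = 2036 < LCL; sample 5 = 2030 < LCL.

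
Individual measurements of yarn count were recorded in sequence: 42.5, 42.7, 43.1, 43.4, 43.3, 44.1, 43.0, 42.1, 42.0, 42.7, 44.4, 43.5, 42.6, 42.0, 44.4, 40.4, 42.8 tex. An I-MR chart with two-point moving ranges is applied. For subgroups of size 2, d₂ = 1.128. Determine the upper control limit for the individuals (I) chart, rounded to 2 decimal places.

X̄ = (42.5 + 42.7 + 43.1 + 43.4 + 43.3 + 44.1 + 43.0 + 42.1 + 42.0 + 42.7 + 44.4 + 43.5 + 42.6 + 42.0 + 44.4 + 40.4 + 42.8) / 17 = 42.8824
Moving ranges: 0.2, 0.4, 0.3, 0.1, 0.8, 1.1, 0.9, 0.1, 0.7, 1.7, 0.9, 0.9, 0.6, 2.4, 4.0, 2.4; M̄R̄ = 17.5000 / 16 = 1.0938
UCL = X̄ + 3·M̄R̄/d₂ = 42.8824 + 3 × 1.0938 / 1.128 = 45.7913

45.79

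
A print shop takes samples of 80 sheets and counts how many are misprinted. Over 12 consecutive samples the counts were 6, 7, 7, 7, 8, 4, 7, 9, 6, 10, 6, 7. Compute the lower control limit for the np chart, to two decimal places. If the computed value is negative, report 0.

p̄ = Σdᵢ / (k·n) = 84 / (12 × 80) = 0.08750
LCL = np̄ − 3·√(np̄(1−p̄)) = 7.0000 − 3 × 2.5274 = -0.5821 → 0 (negative, so LCL = 0)

0.00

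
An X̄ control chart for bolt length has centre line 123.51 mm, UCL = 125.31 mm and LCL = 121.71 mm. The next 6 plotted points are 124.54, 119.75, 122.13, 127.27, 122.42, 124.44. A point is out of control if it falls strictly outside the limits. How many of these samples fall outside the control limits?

Compare each point to [121.71, 125.31]: sample 2 = 119.75 < LCL; sample 4 = 127.27 > UCL.

2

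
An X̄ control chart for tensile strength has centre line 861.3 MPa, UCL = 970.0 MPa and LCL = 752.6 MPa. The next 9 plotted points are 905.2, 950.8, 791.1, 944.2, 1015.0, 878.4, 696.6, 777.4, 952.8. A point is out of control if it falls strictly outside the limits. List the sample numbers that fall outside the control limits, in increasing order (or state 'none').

5, 7

Compare each point to [752.6, 970.0]: sample 5 = 1015.0 > UCL; sample 7 = 696.6 < LCL.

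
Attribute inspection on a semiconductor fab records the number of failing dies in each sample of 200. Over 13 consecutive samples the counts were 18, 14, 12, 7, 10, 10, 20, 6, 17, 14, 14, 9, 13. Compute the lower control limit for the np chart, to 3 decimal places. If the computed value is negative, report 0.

p̄ = Σdᵢ / (k·n) = 164 / (13 × 200) = 0.06308
LCL = np̄ − 3·√(np̄(1−p̄)) = 12.6154 − 3 × 3.4380 = 2.3015

2.301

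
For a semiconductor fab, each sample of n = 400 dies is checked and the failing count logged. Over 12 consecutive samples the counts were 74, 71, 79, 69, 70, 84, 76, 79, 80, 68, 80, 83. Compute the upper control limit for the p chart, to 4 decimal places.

p̄ = Σdᵢ / (k·n) = 913 / (12 × 400) = 0.19021
UCL = p̄ + 3·√(p̄(1−p̄)/n) = 0.19021 + 3 × √(0.19021×0.80979/400) = 0.19021 + 3 × 0.01962 = 0.24908

0.2491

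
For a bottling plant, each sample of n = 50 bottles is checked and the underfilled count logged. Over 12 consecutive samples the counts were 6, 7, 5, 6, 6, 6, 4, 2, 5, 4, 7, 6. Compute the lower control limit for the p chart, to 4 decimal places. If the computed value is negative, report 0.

p̄ = Σdᵢ / (k·n) = 64 / (12 × 50) = 0.10667
LCL = p̄ − 3·√(p̄(1−p̄)/n) = 0.10667 − 3 × 0.04366 = -0.02430 → 0 (negative, so LCL = 0)

0.0000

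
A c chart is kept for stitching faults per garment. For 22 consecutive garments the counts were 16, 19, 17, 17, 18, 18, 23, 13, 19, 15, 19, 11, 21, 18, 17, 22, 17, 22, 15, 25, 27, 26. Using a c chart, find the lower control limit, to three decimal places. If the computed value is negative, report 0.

5.834

c̄ = (16 + 19 + 17 + 17 + 18 + 18 + 23 + 13 + 19 + 15 + 19 + 11 + 21 + 18 + 17 + 22 + 17 + 22 + 15 + 25 + 27 + 26) / 22 = 415 / 22 = 18.8636
LCL = c̄ − 3√c̄ = 18.8636 − 3 × 4.3432 = 5.8339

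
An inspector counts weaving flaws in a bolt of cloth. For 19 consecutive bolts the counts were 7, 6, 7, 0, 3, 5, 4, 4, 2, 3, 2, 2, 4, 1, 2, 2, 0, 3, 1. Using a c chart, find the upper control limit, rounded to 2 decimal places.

8.29

c̄ = (7 + 6 + 7 + 0 + 3 + 5 + 4 + 4 + 2 + 3 + 2 + 2 + 4 + 1 + 2 + 2 + 0 + 3 + 1) / 19 = 58 / 19 = 3.0526
UCL = c̄ + 3√c̄ = 3.0526 + 3 × √3.0526 = 3.0526 + 3 × 1.7472 = 8.2942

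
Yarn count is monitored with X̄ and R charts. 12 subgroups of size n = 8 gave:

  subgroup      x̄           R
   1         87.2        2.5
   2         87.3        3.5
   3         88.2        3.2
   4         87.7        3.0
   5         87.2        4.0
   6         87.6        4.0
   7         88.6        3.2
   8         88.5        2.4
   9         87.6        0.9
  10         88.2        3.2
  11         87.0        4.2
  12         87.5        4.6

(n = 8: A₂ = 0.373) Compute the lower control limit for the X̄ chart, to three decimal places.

86.514

X̄̄ = (87.2 + 87.3 + 88.2 + 87.7 + 87.2 + 87.6 + 88.6 + 88.5 + 87.6 + 88.2 + 87.0 + 87.5) / 12 = 1052.6000 / 12 = 87.7167
R̄ = (2.5 + 3.5 + 3.2 + 3.0 + 4.0 + 4.0 + 3.2 + 2.4 + 0.9 + 3.2 + 4.2 + 4.6) / 12 = 38.7000 / 12 = 3.2250
LCL = X̄̄ − A₂·R̄ = 87.7167 − 0.373 × 3.2250 = 86.5137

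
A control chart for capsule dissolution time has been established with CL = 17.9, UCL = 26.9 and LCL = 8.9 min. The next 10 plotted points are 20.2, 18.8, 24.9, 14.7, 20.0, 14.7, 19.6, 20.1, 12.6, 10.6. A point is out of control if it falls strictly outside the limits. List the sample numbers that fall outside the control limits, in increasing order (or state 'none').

none

All 10 points lie within [8.9, 26.9].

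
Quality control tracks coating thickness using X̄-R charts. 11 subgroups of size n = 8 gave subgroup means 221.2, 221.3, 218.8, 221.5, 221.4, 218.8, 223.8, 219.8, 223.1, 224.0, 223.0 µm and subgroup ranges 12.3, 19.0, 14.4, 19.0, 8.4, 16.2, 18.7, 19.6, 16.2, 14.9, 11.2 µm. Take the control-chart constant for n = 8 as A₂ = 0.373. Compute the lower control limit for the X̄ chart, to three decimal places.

215.757

X̄̄ = (221.2 + 221.3 + 218.8 + 221.5 + 221.4 + 218.8 + 223.8 + 219.8 + 223.1 + 224.0 + 223.0) / 11 = 2436.7000 / 11 = 221.5182
R̄ = (12.3 + 19.0 + 14.4 + 19.0 + 8.4 + 16.2 + 18.7 + 19.6 + 16.2 + 14.9 + 11.2) / 11 = 169.9000 / 11 = 15.4455
LCL = X̄̄ − A₂·R̄ = 221.5182 − 0.373 × 15.4455 = 215.7570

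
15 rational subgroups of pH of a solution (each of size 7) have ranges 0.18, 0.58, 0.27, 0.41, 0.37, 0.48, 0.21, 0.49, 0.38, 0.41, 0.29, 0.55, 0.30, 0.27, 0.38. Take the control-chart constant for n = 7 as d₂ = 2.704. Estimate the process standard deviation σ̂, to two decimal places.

R̄ = (0.18 + 0.58 + 0.27 + 0.41 + 0.37 + 0.48 + 0.21 + 0.49 + 0.38 + 0.41 + 0.29 + 0.55 + 0.30 + 0.27 + 0.38) / 15 = 0.3713
σ̂ = R̄ / d₂ = 0.3713 / 2.704 = 0.1373

0.14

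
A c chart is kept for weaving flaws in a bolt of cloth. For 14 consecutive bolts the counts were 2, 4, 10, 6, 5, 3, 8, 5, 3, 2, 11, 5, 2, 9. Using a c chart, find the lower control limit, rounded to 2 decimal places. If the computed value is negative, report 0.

0.00

c̄ = (2 + 4 + 10 + 6 + 5 + 3 + 8 + 5 + 3 + 2 + 11 + 5 + 2 + 9) / 14 = 75 / 14 = 5.3571
LCL = c̄ − 3√c̄ = 5.3571 − 3 × 2.3146 = -1.5865 → 0 (cannot be negative)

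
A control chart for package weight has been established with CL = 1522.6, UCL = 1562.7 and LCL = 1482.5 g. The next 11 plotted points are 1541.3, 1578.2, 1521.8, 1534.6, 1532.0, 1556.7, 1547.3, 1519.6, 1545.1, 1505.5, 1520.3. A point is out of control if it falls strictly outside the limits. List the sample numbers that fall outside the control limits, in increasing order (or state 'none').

Compare each point to [1482.5, 1562.7]: sample 2 = 1578.2 > UCL.

2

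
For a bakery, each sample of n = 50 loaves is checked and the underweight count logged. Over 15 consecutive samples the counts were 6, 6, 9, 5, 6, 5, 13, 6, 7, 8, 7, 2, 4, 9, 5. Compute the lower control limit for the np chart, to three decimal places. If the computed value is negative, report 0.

0.000

p̄ = Σdᵢ / (k·n) = 98 / (15 × 50) = 0.13067
LCL = np̄ − 3·√(np̄(1−p̄)) = 6.5333 − 3 × 2.3832 = -0.6163 → 0 (negative, so LCL = 0)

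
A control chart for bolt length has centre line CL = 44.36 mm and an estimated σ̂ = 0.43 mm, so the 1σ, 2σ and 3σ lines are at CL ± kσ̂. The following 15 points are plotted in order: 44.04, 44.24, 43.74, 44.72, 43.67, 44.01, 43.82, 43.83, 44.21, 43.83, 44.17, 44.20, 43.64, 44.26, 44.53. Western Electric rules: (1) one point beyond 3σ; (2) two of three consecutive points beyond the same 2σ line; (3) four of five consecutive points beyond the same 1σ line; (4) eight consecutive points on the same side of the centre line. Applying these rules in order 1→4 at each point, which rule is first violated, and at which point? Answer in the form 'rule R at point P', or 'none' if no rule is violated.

rule 4 at point 12

Zone of each point (C = within 1σ̂, B = 1σ̂–2σ̂, A = 2σ̂–3σ̂, * = beyond 3σ̂; sign = side of CL): 1:-C, 2:-C, 3:-B, 4:+C, 5:-B, 6:-C, 7:-B, 8:-B, 9:-C, 10:-B, 11:-C, 12:-C, 13:-B, 14:-C, 15:+C
Rule 4 (eight consecutive points on the same side of the centre line) is satisfied at point 12.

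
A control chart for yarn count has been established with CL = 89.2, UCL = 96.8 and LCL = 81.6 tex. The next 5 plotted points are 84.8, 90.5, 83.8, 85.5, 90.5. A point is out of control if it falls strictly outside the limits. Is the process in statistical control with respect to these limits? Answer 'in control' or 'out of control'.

All 5 points lie within [81.6, 96.8].

in control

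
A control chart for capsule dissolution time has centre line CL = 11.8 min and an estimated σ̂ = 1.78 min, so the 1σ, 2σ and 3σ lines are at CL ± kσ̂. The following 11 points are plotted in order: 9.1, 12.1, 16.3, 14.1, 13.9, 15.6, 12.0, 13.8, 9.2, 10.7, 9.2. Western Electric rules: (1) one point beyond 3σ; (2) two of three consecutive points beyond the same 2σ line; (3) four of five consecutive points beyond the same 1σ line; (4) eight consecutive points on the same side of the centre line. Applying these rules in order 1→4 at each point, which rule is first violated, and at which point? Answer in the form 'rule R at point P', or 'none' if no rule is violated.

rule 3 at point 6

Zone of each point (C = within 1σ̂, B = 1σ̂–2σ̂, A = 2σ̂–3σ̂, * = beyond 3σ̂; sign = side of CL): 1:-B, 2:+C, 3:+A, 4:+B, 5:+B, 6:+A, 7:+C, 8:+B, 9:-B, 10:-C, 11:-B
Rule 3 (four of five consecutive points beyond the same 1σ limit) is satisfied at point 6.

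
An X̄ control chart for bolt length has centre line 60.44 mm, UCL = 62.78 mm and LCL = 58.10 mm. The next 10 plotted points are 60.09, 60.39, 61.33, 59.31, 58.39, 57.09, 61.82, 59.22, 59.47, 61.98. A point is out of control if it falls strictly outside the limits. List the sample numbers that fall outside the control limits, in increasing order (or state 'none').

6

Compare each point to [58.10, 62.78]: sample 6 = 57.09 < LCL.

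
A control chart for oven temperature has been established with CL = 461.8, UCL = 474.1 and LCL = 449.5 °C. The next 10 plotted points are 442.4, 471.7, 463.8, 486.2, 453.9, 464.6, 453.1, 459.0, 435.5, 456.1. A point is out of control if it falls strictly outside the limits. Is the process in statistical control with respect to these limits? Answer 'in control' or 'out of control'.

out of control

Compare each point to [449.5, 474.1]: sample 1 = 442.4 < LCL; sample 4 = 486.2 > UCL; sample 9 = 435.5 < LCL.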